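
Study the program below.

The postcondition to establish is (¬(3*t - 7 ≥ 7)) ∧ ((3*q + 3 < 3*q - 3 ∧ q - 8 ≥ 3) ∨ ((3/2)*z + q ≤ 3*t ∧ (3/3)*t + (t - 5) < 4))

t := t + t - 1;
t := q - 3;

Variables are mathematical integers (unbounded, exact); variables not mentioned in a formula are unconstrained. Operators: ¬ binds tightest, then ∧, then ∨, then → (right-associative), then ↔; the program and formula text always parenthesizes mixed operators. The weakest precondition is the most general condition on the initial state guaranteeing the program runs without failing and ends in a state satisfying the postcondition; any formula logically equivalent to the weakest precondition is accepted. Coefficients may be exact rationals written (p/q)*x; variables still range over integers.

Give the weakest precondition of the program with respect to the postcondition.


Working backward. After the program, the postcondition (¬(3*t - 7 ≥ 7)) ∧ ((3*q + 3 < 3*q - 3 ∧ q - 8 ≥ 3) ∨ ((3/2)*z + q ≤ 3*t ∧ (3/3)*t + (t - 5) < 4)) must hold; in canonical form it is (¬(3*t ≥ 14)) ∧ q + (3/2)*z ≤ 3*t ∧ 2*t < 9.
Before t := q - 3: (¬(3*q ≥ 23)) ∧ (3/2)*z ≤ 2*q - 9 ∧ 2*q < 15
Before t := t + t - 1: (¬(3*q ≥ 23)) ∧ (3/2)*z ≤ 2*q - 9 ∧ 2*q < 15
Answer: WP = (¬(3*q ≥ 23)) ∧ (3/2)*z ≤ 2*q - 9 ∧ 2*q < 15


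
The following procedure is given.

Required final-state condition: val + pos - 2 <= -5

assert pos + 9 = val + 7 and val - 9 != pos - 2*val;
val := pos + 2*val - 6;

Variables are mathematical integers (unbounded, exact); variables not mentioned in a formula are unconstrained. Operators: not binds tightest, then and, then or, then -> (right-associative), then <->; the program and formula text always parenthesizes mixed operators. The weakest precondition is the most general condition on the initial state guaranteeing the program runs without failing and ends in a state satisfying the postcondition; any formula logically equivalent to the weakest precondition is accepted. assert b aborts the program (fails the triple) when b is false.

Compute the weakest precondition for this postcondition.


Working backward. After the program, the postcondition val + pos - 2 <= -5 must hold; in canonical form it is pos + val <= -3.
Before val := pos + 2*val - 6: 2*pos + 2*val <= 3
Before assert pos + 9 = val + 7 and val - 9 != pos - 2*val: pos = val - 2 and 3*val != pos + 9 and 2*pos + 2*val <= 3
Answer: WP = pos = val - 2 and 3*val != pos + 9 and 2*pos + 2*val <= 3


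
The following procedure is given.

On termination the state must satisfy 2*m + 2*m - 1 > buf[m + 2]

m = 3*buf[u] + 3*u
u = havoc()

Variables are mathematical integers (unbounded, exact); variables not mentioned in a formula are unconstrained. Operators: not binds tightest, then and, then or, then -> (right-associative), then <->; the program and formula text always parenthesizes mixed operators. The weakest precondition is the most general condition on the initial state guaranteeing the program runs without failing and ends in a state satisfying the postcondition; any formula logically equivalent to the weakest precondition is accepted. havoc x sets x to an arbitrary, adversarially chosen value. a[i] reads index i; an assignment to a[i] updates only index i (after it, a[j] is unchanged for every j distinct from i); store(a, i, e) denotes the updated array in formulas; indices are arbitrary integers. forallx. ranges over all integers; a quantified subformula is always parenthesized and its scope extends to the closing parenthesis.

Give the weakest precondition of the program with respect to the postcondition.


Working backward. After the program, the postcondition 2*m + 2*m - 1 > buf[m + 2] must hold; in canonical form it is 4*m > buf[m + 2] + 1.
Before havoc u: 4*m > buf[m + 2] + 1
Before m := 3*buf[u] + 3*u: 12*buf[u] + 12*u > buf[3*buf[u] + 3*u + 2] + 1
Answer: WP = 12*buf[u] + 12*u > buf[3*buf[u] + 3*u + 2] + 1


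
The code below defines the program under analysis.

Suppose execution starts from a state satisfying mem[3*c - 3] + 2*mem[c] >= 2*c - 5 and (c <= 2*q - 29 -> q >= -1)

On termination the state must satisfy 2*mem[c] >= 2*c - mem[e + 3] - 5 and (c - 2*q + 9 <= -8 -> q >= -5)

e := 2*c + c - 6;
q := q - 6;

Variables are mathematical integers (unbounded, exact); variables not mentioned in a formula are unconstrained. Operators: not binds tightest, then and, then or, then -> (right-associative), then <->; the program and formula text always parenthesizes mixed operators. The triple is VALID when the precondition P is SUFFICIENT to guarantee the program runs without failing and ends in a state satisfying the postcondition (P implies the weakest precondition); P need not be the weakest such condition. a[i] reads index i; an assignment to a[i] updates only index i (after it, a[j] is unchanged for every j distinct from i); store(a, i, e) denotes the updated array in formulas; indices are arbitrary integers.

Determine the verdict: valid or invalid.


Working backward. After the program, the postcondition 2*mem[c] >= 2*c - mem[e + 3] - 5 and (c - 2*q + 9 <= -8 -> q >= -5) must hold; in canonical form it is mem[e + 3] + 2*mem[c] >= 2*c - 5 and (c <= 2*q - 17 -> q >= -5).
Before q := q - 6: mem[e + 3] + 2*mem[c] >= 2*c - 5 and (c <= 2*q - 29 -> q >= 1)
Before e := 2*c + c - 6: mem[3*c - 3] + 2*mem[c] >= 2*c - 5 and (c <= 2*q - 29 -> q >= 1)
The weakest precondition is mem[3*c - 3] + 2*mem[c] >= 2*c - 5 and (c <= 2*q - 29 -> q >= 1).
Check whether mem[3*c - 3] + 2*mem[c] >= 2*c - 5 and (c <= 2*q - 29 -> q >= -1) implies it.
Countermodel: at the initial state c = -29, mem = {[-90] = 0, [-29] = 17422, elsewhere 17422}, q = 0, the precondition holds but the weakest precondition fails.
Answer: invalid


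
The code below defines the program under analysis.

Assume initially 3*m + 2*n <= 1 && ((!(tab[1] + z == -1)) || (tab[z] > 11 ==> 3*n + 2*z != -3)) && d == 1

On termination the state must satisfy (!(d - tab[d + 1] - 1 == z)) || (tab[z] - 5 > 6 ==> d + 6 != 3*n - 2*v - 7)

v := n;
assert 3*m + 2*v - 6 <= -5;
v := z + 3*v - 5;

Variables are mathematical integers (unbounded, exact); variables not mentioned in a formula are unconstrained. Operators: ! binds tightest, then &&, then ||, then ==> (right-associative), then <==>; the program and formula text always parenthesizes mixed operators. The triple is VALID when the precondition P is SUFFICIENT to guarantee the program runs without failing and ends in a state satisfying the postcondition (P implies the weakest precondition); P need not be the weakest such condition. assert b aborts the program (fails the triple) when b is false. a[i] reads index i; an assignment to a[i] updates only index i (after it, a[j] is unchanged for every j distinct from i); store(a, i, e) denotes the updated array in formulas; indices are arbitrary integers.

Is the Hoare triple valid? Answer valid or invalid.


Working backward. After the program, the postcondition (!(d - tab[d + 1] - 1 == z)) || (tab[z] - 5 > 6 ==> d + 6 != 3*n - 2*v - 7) must hold; in canonical form it is (!(d == tab[d + 1] + z + 1)) || (tab[z] > 11 ==> d + 2*v != 3*n - 13).
Before v := z + 3*v - 5: (!(d == tab[d + 1] + z + 1)) || (tab[z] > 11 ==> d + 6*v + 2*z != 3*n - 3)
Before assert 3*m + 2*v - 6 <= -5: 3*m + 2*v <= 1 && ((!(d == tab[d + 1] + z + 1)) || (tab[z] > 11 ==> d + 6*v + 2*z != 3*n - 3))
Before v := n: 3*m + 2*n <= 1 && ((!(d == tab[d + 1] + z + 1)) || (tab[z] > 11 ==> d + 3*n + 2*z != -3))
The weakest precondition is 3*m + 2*n <= 1 && ((!(d == tab[d + 1] + z + 1)) || (tab[z] > 11 ==> d + 3*n + 2*z != -3)).
Check whether 3*m + 2*n <= 1 && ((!(tab[1] + z == -1)) || (tab[z] > 11 ==> 3*n + 2*z != -3)) && d == 1 implies it.
Countermodel: at the initial state d = 1, m = 0, n = -30430, tab = {[1] = 12, [2] = -45643, [45643] = 12, elsewhere 12}, z = 45643, the precondition holds but the weakest precondition fails.
Answer: invalid


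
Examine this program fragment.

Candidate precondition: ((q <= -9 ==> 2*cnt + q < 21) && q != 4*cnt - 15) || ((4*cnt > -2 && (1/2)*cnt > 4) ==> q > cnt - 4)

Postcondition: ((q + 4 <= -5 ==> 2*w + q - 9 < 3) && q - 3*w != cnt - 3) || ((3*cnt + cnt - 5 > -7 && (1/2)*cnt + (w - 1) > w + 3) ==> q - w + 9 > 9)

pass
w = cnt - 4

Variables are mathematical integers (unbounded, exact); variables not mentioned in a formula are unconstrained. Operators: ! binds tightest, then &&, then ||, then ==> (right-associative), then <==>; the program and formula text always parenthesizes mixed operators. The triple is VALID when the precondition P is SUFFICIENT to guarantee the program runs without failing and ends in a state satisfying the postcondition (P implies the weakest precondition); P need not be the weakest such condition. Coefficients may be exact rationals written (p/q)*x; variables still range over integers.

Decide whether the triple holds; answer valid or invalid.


Working backward. After the program, the postcondition ((q + 4 <= -5 ==> 2*w + q - 9 < 3) && q - 3*w != cnt - 3) || ((3*cnt + cnt - 5 > -7 && (1/2)*cnt + (w - 1) > w + 3) ==> q - w + 9 > 9) must hold; in canonical form it is ((q <= -9 ==> q + 2*w < 12) && q != cnt + 3*w - 3) || ((4*cnt > -2 && (1/2)*cnt > 4) ==> q > w).
Before w := cnt - 4: ((q <= -9 ==> 2*cnt + q < 20) && q != 4*cnt - 15) || ((4*cnt > -2 && (1/2)*cnt > 4) ==> q > cnt - 4)
Before skip: ((q <= -9 ==> 2*cnt + q < 20) && q != 4*cnt - 15) || ((4*cnt > -2 && (1/2)*cnt > 4) ==> q > cnt - 4)
The weakest precondition is ((q <= -9 ==> 2*cnt + q < 20) && q != 4*cnt - 15) || ((4*cnt > -2 && (1/2)*cnt > 4) ==> q > cnt - 4).
Check whether ((q <= -9 ==> 2*cnt + q < 21) && q != 4*cnt - 15) || ((4*cnt > -2 && (1/2)*cnt > 4) ==> q > cnt - 4) implies it.
Countermodel: at the initial state cnt = 15, q = -10, the precondition holds but the weakest precondition fails.
Answer: invalid


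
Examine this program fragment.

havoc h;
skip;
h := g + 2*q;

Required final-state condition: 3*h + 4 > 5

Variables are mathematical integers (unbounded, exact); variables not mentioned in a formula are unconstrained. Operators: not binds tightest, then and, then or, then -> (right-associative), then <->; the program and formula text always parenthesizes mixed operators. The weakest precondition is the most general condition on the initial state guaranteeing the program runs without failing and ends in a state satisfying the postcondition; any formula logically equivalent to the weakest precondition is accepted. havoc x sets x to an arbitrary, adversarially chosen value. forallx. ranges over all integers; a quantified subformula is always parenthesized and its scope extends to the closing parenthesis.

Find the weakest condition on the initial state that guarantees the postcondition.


Working backward. After the program, the postcondition 3*h + 4 > 5 must hold; in canonical form it is 3*h > 1.
Before h := g + 2*q: 3*g + 6*q > 1
Before skip: 3*g + 6*q > 1
Before havoc h: 3*g + 6*q > 1
Answer: WP = 3*g + 6*q > 1


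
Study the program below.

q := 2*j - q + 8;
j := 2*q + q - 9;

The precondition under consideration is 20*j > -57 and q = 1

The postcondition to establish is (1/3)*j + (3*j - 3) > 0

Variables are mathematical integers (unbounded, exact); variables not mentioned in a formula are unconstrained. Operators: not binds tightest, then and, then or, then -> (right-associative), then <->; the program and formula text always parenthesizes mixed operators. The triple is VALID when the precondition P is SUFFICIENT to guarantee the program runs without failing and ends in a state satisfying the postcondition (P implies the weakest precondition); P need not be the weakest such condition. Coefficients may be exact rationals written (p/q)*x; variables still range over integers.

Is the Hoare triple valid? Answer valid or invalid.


Working backward. After the program, the postcondition (1/3)*j + (3*j - 3) > 0 must hold; in canonical form it is (10/3)*j > 3.
Before j := 2*q + q - 9: 10*q > 33
Before q := 2*j - q + 8: 20*j > 10*q - 47
The weakest precondition is 20*j > 10*q - 47.
Check whether 20*j > -57 and q = 1 implies it.
Countermodel: at the initial state j = -2, q = 1, the precondition holds but the weakest precondition fails.
Answer: invalid


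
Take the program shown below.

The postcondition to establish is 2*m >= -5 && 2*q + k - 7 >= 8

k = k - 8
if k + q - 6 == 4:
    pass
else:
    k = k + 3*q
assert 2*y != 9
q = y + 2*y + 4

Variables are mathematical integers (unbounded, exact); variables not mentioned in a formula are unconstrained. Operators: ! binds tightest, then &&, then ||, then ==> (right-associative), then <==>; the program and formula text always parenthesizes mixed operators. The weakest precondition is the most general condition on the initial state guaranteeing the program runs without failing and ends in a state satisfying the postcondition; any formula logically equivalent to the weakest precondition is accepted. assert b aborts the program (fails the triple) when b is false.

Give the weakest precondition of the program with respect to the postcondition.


Working backward. After the program, the postcondition 2*m >= -5 && 2*q + k - 7 >= 8 must hold; in canonical form it is 2*m >= -5 && k + 2*q >= 15.
Before q := y + 2*y + 4: 2*m >= -5 && k + 6*y >= 7
Before assert 2*y != 9: 2*y != 9 && 2*m >= -5 && k + 6*y >= 7
Then branch requires 2*y != 9 && 2*m >= -5 && k + 6*y >= 7; else branch requires 2*y != 9 && 2*m >= -5 && k + 3*q + 6*y >= 7.
Before the if: (k + q == 10 ==> (2*y != 9 && 2*m >= -5 && k + 6*y >= 7)) && ((!(k + q == 10)) ==> (2*y != 9 && 2*m >= -5 && k + 3*q + 6*y >= 7))
Before k := k - 8: (k + q == 18 ==> (2*y != 9 && 2*m >= -5 && k + 6*y >= 15)) && ((!(k + q == 18)) ==> (2*y != 9 && 2*m >= -5 && k + 3*q + 6*y >= 15))
Answer: WP = (k + q == 18 ==> (2*y != 9 && 2*m >= -5 && k + 6*y >= 15)) && ((!(k + q == 18)) ==> (2*y != 9 && 2*m >= -5 && k + 3*q + 6*y >= 15))


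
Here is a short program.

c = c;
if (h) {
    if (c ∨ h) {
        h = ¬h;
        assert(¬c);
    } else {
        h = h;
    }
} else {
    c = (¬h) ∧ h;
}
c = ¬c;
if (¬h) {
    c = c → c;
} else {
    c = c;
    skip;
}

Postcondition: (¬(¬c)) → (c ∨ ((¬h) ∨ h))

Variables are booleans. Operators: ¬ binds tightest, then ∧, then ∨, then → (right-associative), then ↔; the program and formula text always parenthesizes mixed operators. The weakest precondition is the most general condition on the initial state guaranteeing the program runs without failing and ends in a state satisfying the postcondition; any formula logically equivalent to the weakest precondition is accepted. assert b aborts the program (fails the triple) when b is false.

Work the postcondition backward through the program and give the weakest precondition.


Working backward. After the program, the postcondition (¬(¬c)) → (c ∨ ((¬h) ∨ h)) must hold; in canonical form it is true.
Then branch requires true; else branch requires true.
Before the if: true
Before c := ¬c: true
Then branch requires (c ∨ h) → (¬c); else branch requires true.
Before the if: h → ((c ∨ h) → (¬c))
Before c := c: h → ((c ∨ h) → (¬c))
Answer: WP = h → ((c ∨ h) → (¬c))


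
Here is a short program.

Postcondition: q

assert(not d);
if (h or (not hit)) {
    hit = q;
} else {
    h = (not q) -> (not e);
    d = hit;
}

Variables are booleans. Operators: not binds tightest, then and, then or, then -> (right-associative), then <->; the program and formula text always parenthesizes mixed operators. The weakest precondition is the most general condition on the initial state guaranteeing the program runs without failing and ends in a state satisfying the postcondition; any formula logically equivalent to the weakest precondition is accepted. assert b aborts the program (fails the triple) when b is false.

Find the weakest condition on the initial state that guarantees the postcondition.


Working backward. After the program, q must hold.
Then branch requires q; else branch requires q.
Before the if: ((h or (not hit)) -> q) and ((not (h or (not hit))) -> q)
Before assert not d: (not d) and ((h or (not hit)) -> q) and ((not (h or (not hit))) -> q)
Answer: WP = (not d) and ((h or (not hit)) -> q) and ((not (h or (not hit))) -> q)


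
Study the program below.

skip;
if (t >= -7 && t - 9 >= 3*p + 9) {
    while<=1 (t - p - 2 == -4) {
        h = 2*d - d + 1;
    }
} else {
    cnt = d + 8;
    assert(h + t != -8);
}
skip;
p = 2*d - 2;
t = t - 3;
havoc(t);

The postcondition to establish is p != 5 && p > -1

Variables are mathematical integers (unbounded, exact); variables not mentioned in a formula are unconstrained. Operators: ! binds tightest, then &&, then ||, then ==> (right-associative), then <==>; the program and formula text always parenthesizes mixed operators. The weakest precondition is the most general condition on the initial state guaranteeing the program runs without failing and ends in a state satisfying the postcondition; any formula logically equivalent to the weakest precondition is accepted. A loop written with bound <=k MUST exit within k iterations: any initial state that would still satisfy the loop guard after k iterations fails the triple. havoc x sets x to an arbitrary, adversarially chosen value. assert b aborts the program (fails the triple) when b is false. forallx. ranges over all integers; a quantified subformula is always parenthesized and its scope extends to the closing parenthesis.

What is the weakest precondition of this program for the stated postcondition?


Working backward. After the program, p != 5 && p > -1 must hold.
Before havoc t: p != 5 && p > -1
Before t := t - 3: p != 5 && p > -1
Before p := 2*d - 2: 2*d != 7 && 2*d > 1
Before skip: 2*d != 7 && 2*d > 1
Then branch requires (t == p - 2 ==> ((!(t == p - 2)) && 2*d != 7 && 2*d > 1)) && ((!(t == p - 2)) ==> (2*d != 7 && 2*d > 1)); else branch requires h + t != -8 && 2*d != 7 && 2*d > 1.
Before the if: ((t >= -7 && t >= 3*p + 18) ==> ((t == p - 2 ==> ((!(t == p - 2)) && 2*d != 7 && 2*d > 1)) && ((!(t == p - 2)) ==> (2*d != 7 && 2*d > 1)))) && ((!(t >= -7 && t >= 3*p + 18)) ==> (h + t != -8 && 2*d != 7 && 2*d > 1))
Before skip: ((t >= -7 && t >= 3*p + 18) ==> ((t == p - 2 ==> ((!(t == p - 2)) && 2*d != 7 && 2*d > 1)) && ((!(t == p - 2)) ==> (2*d != 7 && 2*d > 1)))) && ((!(t >= -7 && t >= 3*p + 18)) ==> (h + t != -8 && 2*d != 7 && 2*d > 1))
Answer: WP = ((t >= -7 && t >= 3*p + 18) ==> ((t == p - 2 ==> ((!(t == p - 2)) && 2*d != 7 && 2*d > 1)) && ((!(t == p - 2)) ==> (2*d != 7 && 2*d > 1)))) && ((!(t >= -7 && t >= 3*p + 18)) ==> (h + t != -8 && 2*d != 7 && 2*d > 1))


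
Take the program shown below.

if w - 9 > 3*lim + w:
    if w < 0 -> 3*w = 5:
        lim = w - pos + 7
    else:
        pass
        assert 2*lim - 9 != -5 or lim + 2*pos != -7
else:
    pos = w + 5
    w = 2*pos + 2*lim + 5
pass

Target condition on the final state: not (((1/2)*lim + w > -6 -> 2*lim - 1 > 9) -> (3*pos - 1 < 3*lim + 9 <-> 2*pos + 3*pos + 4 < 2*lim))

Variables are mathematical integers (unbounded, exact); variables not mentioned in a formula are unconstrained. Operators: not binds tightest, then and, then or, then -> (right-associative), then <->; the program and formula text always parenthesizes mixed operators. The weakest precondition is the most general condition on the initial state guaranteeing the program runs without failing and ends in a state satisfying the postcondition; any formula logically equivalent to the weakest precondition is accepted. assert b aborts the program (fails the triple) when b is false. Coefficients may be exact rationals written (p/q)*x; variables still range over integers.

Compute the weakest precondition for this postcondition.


Working backward. After the program, the postcondition not (((1/2)*lim + w > -6 -> 2*lim - 1 > 9) -> (3*pos - 1 < 3*lim + 9 <-> 2*pos + 3*pos + 4 < 2*lim)) must hold; in canonical form it is not (((1/2)*lim + w > -6 -> 2*lim > 10) -> (3*pos < 3*lim + 10 <-> 5*pos < 2*lim - 4)).
Before skip: not (((1/2)*lim + w > -6 -> 2*lim > 10) -> (3*pos < 3*lim + 10 <-> 5*pos < 2*lim - 4))
Then branch requires ((w < 0 -> 3*w = 5) -> (not (((3/2)*w > (1/2)*pos - 19/2 -> 2*w > 2*pos - 4) -> (6*pos < 3*w + 31 <-> 7*pos < 2*w + 10)))) and ((not (w < 0 -> 3*w = 5)) -> ((2*lim != 4 or lim + 2*pos != -7) and (not (((1/2)*lim + w > -6 -> 2*lim > 10) -> (3*pos < 3*lim + 10 <-> 5*pos < 2*lim - 4))))); else branch requires not (((5/2)*lim + 2*w > -21 -> 2*lim > 10) -> (3*w < 3*lim - 5 <-> 5*w < 2*lim - 29)).
Before the if: (3*lim < -9 -> (((w < 0 -> 3*w = 5) -> (not (((3/2)*w > (1/2)*pos - 19/2 -> 2*w > 2*pos - 4) -> (6*pos < 3*w + 31 <-> 7*pos < 2*w + 10)))) and ((not (w < 0 -> 3*w = 5)) -> ((2*lim != 4 or lim + 2*pos != -7) and (not (((1/2)*lim + w > -6 -> 2*lim > 10) -> (3*pos < 3*lim + 10 <-> 5*pos < 2*lim - 4))))))) and ((not (3*lim < -9)) -> (not (((5/2)*lim + 2*w > -21 -> 2*lim > 10) -> (3*w < 3*lim - 5 <-> 5*w < 2*lim - 29))))
Answer: WP = (3*lim < -9 -> (((w < 0 -> 3*w = 5) -> (not (((3/2)*w > (1/2)*pos - 19/2 -> 2*w > 2*pos - 4) -> (6*pos < 3*w + 31 <-> 7*pos < 2*w + 10)))) and ((not (w < 0 -> 3*w = 5)) -> ((2*lim != 4 or lim + 2*pos != -7) and (not (((1/2)*lim + w > -6 -> 2*lim > 10) -> (3*pos < 3*lim + 10 <-> 5*pos < 2*lim - 4))))))) and ((not (3*lim < -9)) -> (not (((5/2)*lim + 2*w > -21 -> 2*lim > 10) -> (3*w < 3*lim - 5 <-> 5*w < 2*lim - 29))))


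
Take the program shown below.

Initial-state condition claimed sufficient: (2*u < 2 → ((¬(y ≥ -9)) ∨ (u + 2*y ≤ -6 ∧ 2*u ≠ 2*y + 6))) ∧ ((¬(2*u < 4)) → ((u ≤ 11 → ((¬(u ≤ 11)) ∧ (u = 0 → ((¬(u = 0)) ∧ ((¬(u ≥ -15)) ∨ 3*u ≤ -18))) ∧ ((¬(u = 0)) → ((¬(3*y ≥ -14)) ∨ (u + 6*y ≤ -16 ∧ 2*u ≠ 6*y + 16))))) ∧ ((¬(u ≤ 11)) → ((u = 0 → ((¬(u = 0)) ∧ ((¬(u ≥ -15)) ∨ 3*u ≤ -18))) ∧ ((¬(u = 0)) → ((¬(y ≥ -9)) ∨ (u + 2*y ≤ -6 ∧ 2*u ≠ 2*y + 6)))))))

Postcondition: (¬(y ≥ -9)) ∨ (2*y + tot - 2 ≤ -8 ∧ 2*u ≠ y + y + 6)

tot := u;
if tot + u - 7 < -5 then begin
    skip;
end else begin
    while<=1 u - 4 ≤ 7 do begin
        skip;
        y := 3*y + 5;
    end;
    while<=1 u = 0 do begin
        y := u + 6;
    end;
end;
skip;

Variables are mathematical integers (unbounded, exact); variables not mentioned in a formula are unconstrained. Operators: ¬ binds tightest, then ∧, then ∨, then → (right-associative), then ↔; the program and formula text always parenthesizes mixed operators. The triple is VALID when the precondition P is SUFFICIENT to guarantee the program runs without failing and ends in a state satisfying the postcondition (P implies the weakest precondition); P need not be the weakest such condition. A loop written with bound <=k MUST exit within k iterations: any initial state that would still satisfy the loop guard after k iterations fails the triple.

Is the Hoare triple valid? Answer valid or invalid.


Working backward. After the program, the postcondition (¬(y ≥ -9)) ∨ (2*y + tot - 2 ≤ -8 ∧ 2*u ≠ y + y + 6) must hold; in canonical form it is (¬(y ≥ -9)) ∨ (tot + 2*y ≤ -6 ∧ 2*u ≠ 2*y + 6).
Before skip: (¬(y ≥ -9)) ∨ (tot + 2*y ≤ -6 ∧ 2*u ≠ 2*y + 6)
Then branch requires (¬(y ≥ -9)) ∨ (tot + 2*y ≤ -6 ∧ 2*u ≠ 2*y + 6); else branch requires (u ≤ 11 → ((¬(u ≤ 11)) ∧ (u = 0 → ((¬(u = 0)) ∧ ((¬(u ≥ -15)) ∨ tot + 2*u ≤ -18))) ∧ ((¬(u = 0)) → ((¬(3*y ≥ -14)) ∨ (tot + 6*y ≤ -16 ∧ 2*u ≠ 6*y + 16))))) ∧ ((¬(u ≤ 11)) → ((u = 0 → ((¬(u = 0)) ∧ ((¬(u ≥ -15)) ∨ tot + 2*u ≤ -18))) ∧ ((¬(u = 0)) → ((¬(y ≥ -9)) ∨ (tot + 2*y ≤ -6 ∧ 2*u ≠ 2*y + 6))))).
Before the if: (tot + u < 2 → ((¬(y ≥ -9)) ∨ (tot + 2*y ≤ -6 ∧ 2*u ≠ 2*y + 6))) ∧ ((¬(tot + u < 2)) → ((u ≤ 11 → ((¬(u ≤ 11)) ∧ (u = 0 → ((¬(u = 0)) ∧ ((¬(u ≥ -15)) ∨ tot + 2*u ≤ -18))) ∧ ((¬(u = 0)) → ((¬(3*y ≥ -14)) ∨ (tot + 6*y ≤ -16 ∧ 2*u ≠ 6*y + 16))))) ∧ ((¬(u ≤ 11)) → ((u = 0 → ((¬(u = 0)) ∧ ((¬(u ≥ -15)) ∨ tot + 2*u ≤ -18))) ∧ ((¬(u = 0)) → ((¬(y ≥ -9)) ∨ (tot + 2*y ≤ -6 ∧ 2*u ≠ 2*y + 6)))))))
Before tot := u: (2*u < 2 → ((¬(y ≥ -9)) ∨ (u + 2*y ≤ -6 ∧ 2*u ≠ 2*y + 6))) ∧ ((¬(2*u < 2)) → ((u ≤ 11 → ((¬(u ≤ 11)) ∧ (u = 0 → ((¬(u = 0)) ∧ ((¬(u ≥ -15)) ∨ 3*u ≤ -18))) ∧ ((¬(u = 0)) → ((¬(3*y ≥ -14)) ∨ (u + 6*y ≤ -16 ∧ 2*u ≠ 6*y + 16))))) ∧ ((¬(u ≤ 11)) → ((u = 0 → ((¬(u = 0)) ∧ ((¬(u ≥ -15)) ∨ 3*u ≤ -18))) ∧ ((¬(u = 0)) → ((¬(y ≥ -9)) ∨ (u + 2*y ≤ -6 ∧ 2*u ≠ 2*y + 6)))))))
The weakest precondition is (2*u < 2 → ((¬(y ≥ -9)) ∨ (u + 2*y ≤ -6 ∧ 2*u ≠ 2*y + 6))) ∧ ((¬(2*u < 2)) → ((u ≤ 11 → ((¬(u ≤ 11)) ∧ (u = 0 → ((¬(u = 0)) ∧ ((¬(u ≥ -15)) ∨ 3*u ≤ -18))) ∧ ((¬(u = 0)) → ((¬(3*y ≥ -14)) ∨ (u + 6*y ≤ -16 ∧ 2*u ≠ 6*y + 16))))) ∧ ((¬(u ≤ 11)) → ((u = 0 → ((¬(u = 0)) ∧ ((¬(u ≥ -15)) ∨ 3*u ≤ -18))) ∧ ((¬(u = 0)) → ((¬(y ≥ -9)) ∨ (u + 2*y ≤ -6 ∧ 2*u ≠ 2*y + 6))))))).
Check whether (2*u < 2 → ((¬(y ≥ -9)) ∨ (u + 2*y ≤ -6 ∧ 2*u ≠ 2*y + 6))) ∧ ((¬(2*u < 4)) → ((u ≤ 11 → ((¬(u ≤ 11)) ∧ (u = 0 → ((¬(u = 0)) ∧ ((¬(u ≥ -15)) ∨ 3*u ≤ -18))) ∧ ((¬(u = 0)) → ((¬(3*y ≥ -14)) ∨ (u + 6*y ≤ -16 ∧ 2*u ≠ 6*y + 16))))) ∧ ((¬(u ≤ 11)) → ((u = 0 → ((¬(u = 0)) ∧ ((¬(u ≥ -15)) ∨ 3*u ≤ -18))) ∧ ((¬(u = 0)) → ((¬(y ≥ -9)) ∨ (u + 2*y ≤ -6 ∧ 2*u ≠ 2*y + 6))))))) implies it.
Countermodel: at the initial state u = 1, y = 0, the precondition holds but the weakest precondition fails.
Answer: invalid


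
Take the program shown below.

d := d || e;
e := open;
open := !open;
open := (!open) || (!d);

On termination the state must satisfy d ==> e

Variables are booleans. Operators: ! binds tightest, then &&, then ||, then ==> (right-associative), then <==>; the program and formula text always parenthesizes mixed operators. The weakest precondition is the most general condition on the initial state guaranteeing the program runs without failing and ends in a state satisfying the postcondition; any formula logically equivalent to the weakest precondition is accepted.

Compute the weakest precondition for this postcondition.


Working backward. After the program, d ==> e must hold.
Before open := (!open) || (!d): d ==> e
Before open := !open: d ==> e
Before e := open: d ==> open
Before d := d || e: (d || e) ==> open
Answer: WP = (d || e) ==> open


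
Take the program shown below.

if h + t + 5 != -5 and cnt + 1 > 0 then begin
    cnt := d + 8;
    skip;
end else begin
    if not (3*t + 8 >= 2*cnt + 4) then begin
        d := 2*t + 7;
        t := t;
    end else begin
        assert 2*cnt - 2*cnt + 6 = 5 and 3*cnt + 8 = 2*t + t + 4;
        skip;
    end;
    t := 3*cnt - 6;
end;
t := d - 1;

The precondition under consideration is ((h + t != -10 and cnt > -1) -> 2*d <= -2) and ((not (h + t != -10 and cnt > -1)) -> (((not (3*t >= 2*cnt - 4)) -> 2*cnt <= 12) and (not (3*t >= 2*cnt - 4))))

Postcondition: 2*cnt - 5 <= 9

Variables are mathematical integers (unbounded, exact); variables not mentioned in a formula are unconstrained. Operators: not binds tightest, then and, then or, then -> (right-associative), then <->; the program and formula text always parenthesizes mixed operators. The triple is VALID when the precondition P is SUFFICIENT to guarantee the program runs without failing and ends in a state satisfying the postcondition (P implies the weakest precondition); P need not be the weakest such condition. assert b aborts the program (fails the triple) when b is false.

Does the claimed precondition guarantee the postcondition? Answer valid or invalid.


Working backward. After the program, the postcondition 2*cnt - 5 <= 9 must hold; in canonical form it is 2*cnt <= 14.
Before t := d - 1: 2*cnt <= 14
Then branch requires 2*d <= -2; else branch requires ((not (3*t >= 2*cnt - 4)) -> 2*cnt <= 14) and (not (3*t >= 2*cnt - 4)).
Before the if: ((h + t != -10 and cnt > -1) -> 2*d <= -2) and ((not (h + t != -10 and cnt > -1)) -> (((not (3*t >= 2*cnt - 4)) -> 2*cnt <= 14) and (not (3*t >= 2*cnt - 4))))
The weakest precondition is ((h + t != -10 and cnt > -1) -> 2*d <= -2) and ((not (h + t != -10 and cnt > -1)) -> (((not (3*t >= 2*cnt - 4)) -> 2*cnt <= 14) and (not (3*t >= 2*cnt - 4)))).
Check whether ((h + t != -10 and cnt > -1) -> 2*d <= -2) and ((not (h + t != -10 and cnt > -1)) -> (((not (3*t >= 2*cnt - 4)) -> 2*cnt <= 12) and (not (3*t >= 2*cnt - 4)))) implies it.
Every state satisfying the precondition satisfies the weakest precondition: the implication holds.
Answer: valid


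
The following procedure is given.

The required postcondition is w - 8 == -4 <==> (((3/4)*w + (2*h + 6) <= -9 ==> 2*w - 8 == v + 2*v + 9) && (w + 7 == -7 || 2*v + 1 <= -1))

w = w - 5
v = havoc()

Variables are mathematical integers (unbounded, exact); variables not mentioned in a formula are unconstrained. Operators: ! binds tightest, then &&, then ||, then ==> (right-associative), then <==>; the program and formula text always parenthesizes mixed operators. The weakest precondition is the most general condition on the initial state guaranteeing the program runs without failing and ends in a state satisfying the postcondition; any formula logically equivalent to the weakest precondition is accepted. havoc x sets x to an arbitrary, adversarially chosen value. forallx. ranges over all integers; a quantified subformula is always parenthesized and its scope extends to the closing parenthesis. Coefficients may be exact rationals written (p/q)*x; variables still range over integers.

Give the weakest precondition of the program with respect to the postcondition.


Working backward. After the program, the postcondition w - 8 == -4 <==> (((3/4)*w + (2*h + 6) <= -9 ==> 2*w - 8 == v + 2*v + 9) && (w + 7 == -7 || 2*v + 1 <= -1)) must hold; in canonical form it is w == 4 <==> ((2*h + (3/4)*w <= -15 ==> 2*w == 3*v + 17) && (w == -14 || 2*v <= -2)).
Before havoc v: forall v_1. (w == 4 <==> ((2*h + (3/4)*w <= -15 ==> 2*w == 3*v_1 + 17) && (w == -14 || 2*v_1 <= -2)))
Before w := w - 5: forall v_1. (w == 9 <==> ((2*h + (3/4)*w <= -45/4 ==> 2*w == 3*v_1 + 27) && (w == -9 || 2*v_1 <= -2)))
Answer: WP = forall v_1. (w == 9 <==> ((2*h + (3/4)*w <= -45/4 ==> 2*w == 3*v_1 + 27) && (w == -9 || 2*v_1 <= -2)))


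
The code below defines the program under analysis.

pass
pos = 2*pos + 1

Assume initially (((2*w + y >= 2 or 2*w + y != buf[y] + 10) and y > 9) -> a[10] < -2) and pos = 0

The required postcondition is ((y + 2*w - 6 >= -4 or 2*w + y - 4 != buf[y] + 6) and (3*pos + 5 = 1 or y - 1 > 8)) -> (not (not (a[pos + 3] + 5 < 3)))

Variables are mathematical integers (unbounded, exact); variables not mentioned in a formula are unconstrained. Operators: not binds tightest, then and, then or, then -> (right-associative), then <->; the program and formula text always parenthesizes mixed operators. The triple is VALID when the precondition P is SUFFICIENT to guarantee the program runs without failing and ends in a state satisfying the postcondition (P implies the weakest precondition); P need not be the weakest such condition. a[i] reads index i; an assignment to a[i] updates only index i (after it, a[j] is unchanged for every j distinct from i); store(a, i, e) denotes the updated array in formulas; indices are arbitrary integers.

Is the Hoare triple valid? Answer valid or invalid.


Working backward. After the program, the postcondition ((y + 2*w - 6 >= -4 or 2*w + y - 4 != buf[y] + 6) and (3*pos + 5 = 1 or y - 1 > 8)) -> (not (not (a[pos + 3] + 5 < 3))) must hold; in canonical form it is ((2*w + y >= 2 or 2*w + y != buf[y] + 10) and (3*pos = -4 or y > 9)) -> a[pos + 3] < -2.
Before pos := 2*pos + 1: ((2*w + y >= 2 or 2*w + y != buf[y] + 10) and (6*pos = -7 or y > 9)) -> a[2*pos + 4] < -2
Before skip: ((2*w + y >= 2 or 2*w + y != buf[y] + 10) and (6*pos = -7 or y > 9)) -> a[2*pos + 4] < -2
The weakest precondition is ((2*w + y >= 2 or 2*w + y != buf[y] + 10) and (6*pos = -7 or y > 9)) -> a[2*pos + 4] < -2.
Check whether (((2*w + y >= 2 or 2*w + y != buf[y] + 10) and y > 9) -> a[10] < -2) and pos = 0 implies it.
Countermodel: at the initial state a = {[4] = 0, [10] = -3, elsewhere 0}, buf = {[4] = 1, [10] = 1, elsewhere 1}, pos = 0, w = 0, y = 10, the precondition holds but the weakest precondition fails.
Answer: invalid


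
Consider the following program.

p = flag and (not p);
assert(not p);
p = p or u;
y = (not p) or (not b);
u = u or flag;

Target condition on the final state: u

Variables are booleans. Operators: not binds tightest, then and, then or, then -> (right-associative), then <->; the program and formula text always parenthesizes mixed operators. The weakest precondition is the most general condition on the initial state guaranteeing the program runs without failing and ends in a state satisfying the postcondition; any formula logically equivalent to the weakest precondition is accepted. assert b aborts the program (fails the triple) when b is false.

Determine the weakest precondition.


Working backward. After the program, u must hold.
Before u := u or flag: u or flag
Before y := (not p) or (not b): u or flag
Before p := p or u: u or flag
Before assert not p: (not p) and (u or flag)
Before p := flag and (not p): (not (flag and (not p))) and (u or flag)
Answer: WP = (not (flag and (not p))) and (u or flag)


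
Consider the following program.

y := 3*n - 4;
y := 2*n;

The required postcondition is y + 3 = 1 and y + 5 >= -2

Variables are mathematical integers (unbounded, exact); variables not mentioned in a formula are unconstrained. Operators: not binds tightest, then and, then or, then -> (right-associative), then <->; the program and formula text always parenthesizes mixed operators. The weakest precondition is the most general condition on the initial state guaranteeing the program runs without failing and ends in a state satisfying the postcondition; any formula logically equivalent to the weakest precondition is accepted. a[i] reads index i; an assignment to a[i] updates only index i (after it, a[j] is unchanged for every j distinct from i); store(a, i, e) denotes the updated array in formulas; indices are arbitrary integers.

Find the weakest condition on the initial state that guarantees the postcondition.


Working backward. After the program, the postcondition y + 3 = 1 and y + 5 >= -2 must hold; in canonical form it is y = -2 and y >= -7.
Before y := 2*n: 2*n = -2 and 2*n >= -7
Before y := 3*n - 4: 2*n = -2 and 2*n >= -7
Answer: WP = 2*n = -2 and 2*n >= -7


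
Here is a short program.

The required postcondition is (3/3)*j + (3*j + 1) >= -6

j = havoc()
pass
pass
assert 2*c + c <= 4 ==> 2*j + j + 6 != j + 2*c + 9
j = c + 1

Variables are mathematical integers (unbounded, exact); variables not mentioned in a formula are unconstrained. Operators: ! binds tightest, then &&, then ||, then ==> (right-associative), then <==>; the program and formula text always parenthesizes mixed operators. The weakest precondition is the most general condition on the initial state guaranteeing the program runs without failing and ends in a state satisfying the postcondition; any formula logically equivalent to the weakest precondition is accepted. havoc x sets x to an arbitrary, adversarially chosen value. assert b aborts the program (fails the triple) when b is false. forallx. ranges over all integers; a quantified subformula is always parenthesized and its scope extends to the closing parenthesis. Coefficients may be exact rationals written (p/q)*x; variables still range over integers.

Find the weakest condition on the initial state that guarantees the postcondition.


Working backward. After the program, the postcondition (3/3)*j + (3*j + 1) >= -6 must hold; in canonical form it is 4*j >= -7.
Before j := c + 1: 4*c >= -11
Before assert 2*c + c <= 4 ==> 2*j + j + 6 != j + 2*c + 9: (3*c <= 4 ==> 2*j != 2*c + 3) && 4*c >= -11
Before skip: (3*c <= 4 ==> 2*j != 2*c + 3) && 4*c >= -11
Before skip: (3*c <= 4 ==> 2*j != 2*c + 3) && 4*c >= -11
Before havoc j: forall j_1. ((3*c <= 4 ==> 2*j_1 != 2*c + 3) && 4*c >= -11)
Answer: WP = forall j_1. ((3*c <= 4 ==> 2*j_1 != 2*c + 3) && 4*c >= -11)


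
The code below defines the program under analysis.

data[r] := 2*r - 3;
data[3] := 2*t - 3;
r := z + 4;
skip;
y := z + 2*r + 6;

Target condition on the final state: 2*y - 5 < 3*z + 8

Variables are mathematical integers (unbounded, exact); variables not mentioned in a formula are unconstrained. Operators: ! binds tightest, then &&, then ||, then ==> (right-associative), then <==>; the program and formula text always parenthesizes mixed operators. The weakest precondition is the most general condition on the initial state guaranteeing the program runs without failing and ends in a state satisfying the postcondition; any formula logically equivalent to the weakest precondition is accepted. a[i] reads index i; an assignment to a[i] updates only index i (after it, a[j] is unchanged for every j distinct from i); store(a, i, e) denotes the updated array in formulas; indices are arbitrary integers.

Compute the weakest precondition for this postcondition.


Working backward. After the program, the postcondition 2*y - 5 < 3*z + 8 must hold; in canonical form it is 2*y < 3*z + 13.
Before y := z + 2*r + 6: 4*r < z + 1
Before skip: 4*r < z + 1
Before r := z + 4: 3*z < -15
Before data[3] := 2*t - 3: 3*z < -15
Before data[r] := 2*r - 3: 3*z < -15
Answer: WP = 3*z < -15


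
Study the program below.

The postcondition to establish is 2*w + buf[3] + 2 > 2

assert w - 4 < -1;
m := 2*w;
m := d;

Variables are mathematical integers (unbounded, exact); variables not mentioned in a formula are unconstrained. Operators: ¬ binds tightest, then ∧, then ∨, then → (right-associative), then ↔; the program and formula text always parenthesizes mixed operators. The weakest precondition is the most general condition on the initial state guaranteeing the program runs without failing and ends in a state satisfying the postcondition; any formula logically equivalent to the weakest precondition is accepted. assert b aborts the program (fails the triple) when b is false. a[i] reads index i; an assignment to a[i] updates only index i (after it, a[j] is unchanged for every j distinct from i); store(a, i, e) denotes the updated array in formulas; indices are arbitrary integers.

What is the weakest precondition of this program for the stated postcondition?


Working backward. After the program, the postcondition 2*w + buf[3] + 2 > 2 must hold; in canonical form it is buf[3] + 2*w > 0.
Before m := d: buf[3] + 2*w > 0
Before m := 2*w: buf[3] + 2*w > 0
Before assert w - 4 < -1: w < 3 ∧ buf[3] + 2*w > 0
Answer: WP = w < 3 ∧ buf[3] + 2*w > 0


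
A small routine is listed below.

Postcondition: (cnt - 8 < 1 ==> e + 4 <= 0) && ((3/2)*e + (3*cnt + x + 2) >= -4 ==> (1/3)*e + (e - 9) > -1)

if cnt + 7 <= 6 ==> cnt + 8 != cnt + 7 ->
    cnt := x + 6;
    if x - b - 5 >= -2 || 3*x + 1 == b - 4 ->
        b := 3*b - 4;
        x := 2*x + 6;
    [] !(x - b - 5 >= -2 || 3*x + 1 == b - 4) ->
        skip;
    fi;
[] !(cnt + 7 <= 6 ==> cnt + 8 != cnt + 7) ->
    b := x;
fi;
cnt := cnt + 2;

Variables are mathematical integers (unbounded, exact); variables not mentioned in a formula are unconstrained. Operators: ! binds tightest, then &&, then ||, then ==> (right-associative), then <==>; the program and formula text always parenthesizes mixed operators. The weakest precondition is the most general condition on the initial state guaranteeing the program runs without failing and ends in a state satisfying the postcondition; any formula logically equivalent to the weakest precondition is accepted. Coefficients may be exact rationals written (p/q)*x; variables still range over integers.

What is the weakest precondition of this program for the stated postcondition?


Working backward. After the program, the postcondition (cnt - 8 < 1 ==> e + 4 <= 0) && ((3/2)*e + (3*cnt + x + 2) >= -4 ==> (1/3)*e + (e - 9) > -1) must hold; in canonical form it is (cnt < 9 ==> e <= -4) && (3*cnt + (3/2)*e + x >= -6 ==> (4/3)*e > 8).
Before cnt := cnt + 2: (cnt < 7 ==> e <= -4) && (3*cnt + (3/2)*e + x >= -12 ==> (4/3)*e > 8)
Then branch requires ((x >= b + 3 || 3*x == b - 5) ==> ((x < 1 ==> e <= -4) && ((3/2)*e + 5*x >= -36 ==> (4/3)*e > 8))) && ((!(x >= b + 3 || 3*x == b - 5)) ==> ((x < 1 ==> e <= -4) && ((3/2)*e + 4*x >= -30 ==> (4/3)*e > 8))); else branch requires (cnt < 7 ==> e <= -4) && (3*cnt + (3/2)*e + x >= -12 ==> (4/3)*e > 8).
Before the if: ((x >= b + 3 || 3*x == b - 5) ==> ((x < 1 ==> e <= -4) && ((3/2)*e + 5*x >= -36 ==> (4/3)*e > 8))) && ((!(x >= b + 3 || 3*x == b - 5)) ==> ((x < 1 ==> e <= -4) && ((3/2)*e + 4*x >= -30 ==> (4/3)*e > 8)))
Answer: WP = ((x >= b + 3 || 3*x == b - 5) ==> ((x < 1 ==> e <= -4) && ((3/2)*e + 5*x >= -36 ==> (4/3)*e > 8))) && ((!(x >= b + 3 || 3*x == b - 5)) ==> ((x < 1 ==> e <= -4) && ((3/2)*e + 4*x >= -30 ==> (4/3)*e > 8)))
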